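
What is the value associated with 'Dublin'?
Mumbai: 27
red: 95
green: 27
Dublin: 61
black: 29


Looking up key 'Dublin'
Value: 61

61


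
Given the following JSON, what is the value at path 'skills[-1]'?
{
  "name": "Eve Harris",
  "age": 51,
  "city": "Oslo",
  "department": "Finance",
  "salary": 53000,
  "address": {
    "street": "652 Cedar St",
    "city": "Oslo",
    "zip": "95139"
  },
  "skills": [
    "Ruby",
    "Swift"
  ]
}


Query: skills[-1]
Path: skills -> last element
Value: Swift

Swift


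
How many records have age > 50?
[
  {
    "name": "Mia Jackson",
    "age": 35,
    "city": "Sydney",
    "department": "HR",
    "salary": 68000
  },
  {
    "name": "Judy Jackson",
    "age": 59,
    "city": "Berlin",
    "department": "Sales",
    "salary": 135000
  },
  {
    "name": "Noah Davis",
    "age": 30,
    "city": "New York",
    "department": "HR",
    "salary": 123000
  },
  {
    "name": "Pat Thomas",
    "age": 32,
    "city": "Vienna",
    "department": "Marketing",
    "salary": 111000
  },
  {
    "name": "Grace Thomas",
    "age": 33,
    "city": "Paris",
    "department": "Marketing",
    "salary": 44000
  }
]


Data: 5 records
Condition: age > 50

Checking each record:
  Mia Jackson: 35
  Judy Jackson: 59 MATCH
  Noah Davis: 30
  Pat Thomas: 32
  Grace Thomas: 33

Count: 1

1


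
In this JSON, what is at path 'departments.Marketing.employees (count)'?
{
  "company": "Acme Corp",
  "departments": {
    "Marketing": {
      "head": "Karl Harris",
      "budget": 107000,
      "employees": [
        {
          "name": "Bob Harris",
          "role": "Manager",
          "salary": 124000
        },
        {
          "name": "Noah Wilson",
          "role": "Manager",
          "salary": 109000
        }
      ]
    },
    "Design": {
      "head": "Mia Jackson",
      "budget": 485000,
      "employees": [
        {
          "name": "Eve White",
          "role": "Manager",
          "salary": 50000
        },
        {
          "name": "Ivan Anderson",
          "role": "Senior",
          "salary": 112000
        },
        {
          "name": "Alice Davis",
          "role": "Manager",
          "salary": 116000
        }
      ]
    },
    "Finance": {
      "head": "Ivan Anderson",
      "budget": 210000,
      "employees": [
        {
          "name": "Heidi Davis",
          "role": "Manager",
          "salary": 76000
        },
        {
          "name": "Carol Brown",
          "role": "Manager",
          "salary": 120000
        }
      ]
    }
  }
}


Path: departments.Marketing.employees (count)

Navigate:
  -> departments
  -> Marketing
  -> employees (array, length 2)

2


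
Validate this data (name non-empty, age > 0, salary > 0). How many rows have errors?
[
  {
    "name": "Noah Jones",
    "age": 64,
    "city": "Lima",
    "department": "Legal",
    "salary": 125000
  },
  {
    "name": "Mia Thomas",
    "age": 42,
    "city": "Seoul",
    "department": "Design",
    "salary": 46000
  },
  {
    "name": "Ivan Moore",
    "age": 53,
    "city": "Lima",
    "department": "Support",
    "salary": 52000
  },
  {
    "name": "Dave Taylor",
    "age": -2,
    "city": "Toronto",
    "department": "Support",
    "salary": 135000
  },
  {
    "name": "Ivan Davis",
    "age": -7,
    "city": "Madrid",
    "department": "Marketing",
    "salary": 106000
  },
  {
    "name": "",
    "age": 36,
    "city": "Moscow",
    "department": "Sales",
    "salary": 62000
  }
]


Validating 6 records:
Rules: name non-empty, age > 0, salary > 0

  Row 1 (Noah Jones): OK
  Row 2 (Mia Thomas): OK
  Row 3 (Ivan Moore): OK
  Row 4 (Dave Taylor): negative age: -2
  Row 5 (Ivan Davis): negative age: -7
  Row 6 (???): empty name

Total errors: 3

3 errors


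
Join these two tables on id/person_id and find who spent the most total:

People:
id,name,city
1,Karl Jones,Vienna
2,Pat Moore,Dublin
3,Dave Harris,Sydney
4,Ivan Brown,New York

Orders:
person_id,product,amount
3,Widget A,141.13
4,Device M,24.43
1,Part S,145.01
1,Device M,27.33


Join on: people.id = orders.person_id

Joined rows:
  Dave Harris (Sydney) bought Widget A for $141.13
  Ivan Brown (New York) bought Device M for $24.43
  Karl Jones (Vienna) bought Part S for $145.01
  Karl Jones (Vienna) bought Device M for $27.33

Total per person:
  Karl Jones: $172.34
  Dave Harris: $141.13
  Ivan Brown: $24.43

Top spender: Karl Jones ($172.34)

Karl Jones ($172.34)


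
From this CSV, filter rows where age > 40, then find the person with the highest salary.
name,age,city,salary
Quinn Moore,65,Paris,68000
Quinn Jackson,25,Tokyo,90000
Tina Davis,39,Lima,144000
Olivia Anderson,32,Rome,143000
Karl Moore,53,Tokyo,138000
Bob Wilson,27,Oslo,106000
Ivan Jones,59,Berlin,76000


Filter: age > 40
Sort by: salary (descending)

Filtered records (3):
  Karl Moore, age 53, salary $138000
  Ivan Jones, age 59, salary $76000
  Quinn Moore, age 65, salary $68000

Highest salary: Karl Moore ($138000)

Karl Moore


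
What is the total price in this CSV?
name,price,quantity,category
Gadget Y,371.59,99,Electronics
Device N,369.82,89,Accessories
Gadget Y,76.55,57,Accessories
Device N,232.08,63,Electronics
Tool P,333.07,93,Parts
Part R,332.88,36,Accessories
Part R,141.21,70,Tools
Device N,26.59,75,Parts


Computing total price:
Values: [371.59, 369.82, 76.55, 232.08, 333.07, 332.88, 141.21, 26.59]
Sum = 1883.79

1883.79


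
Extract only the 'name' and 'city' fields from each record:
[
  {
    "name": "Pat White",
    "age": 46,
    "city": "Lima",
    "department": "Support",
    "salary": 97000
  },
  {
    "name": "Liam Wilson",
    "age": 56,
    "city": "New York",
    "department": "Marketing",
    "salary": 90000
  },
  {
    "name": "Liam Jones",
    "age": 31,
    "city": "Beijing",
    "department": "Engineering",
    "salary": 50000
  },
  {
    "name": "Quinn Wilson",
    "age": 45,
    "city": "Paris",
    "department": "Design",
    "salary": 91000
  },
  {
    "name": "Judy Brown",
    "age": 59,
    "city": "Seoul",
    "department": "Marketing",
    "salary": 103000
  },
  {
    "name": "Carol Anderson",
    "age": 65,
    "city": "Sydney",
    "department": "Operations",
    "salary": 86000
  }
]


Original: 6 records with fields: name, age, city, department, salary
Keep: ['name', 'city']
Drop: ['age', 'department', 'salary']
Result: 6 records, 2 fields each

[
  {
    "name": "Pat White",
    "city": "Lima"
  },
  {
    "name": "Liam Wilson",
    "city": "New York"
  },
  {
    "name": "Liam Jones",
    "city": "Beijing"
  },
  {
    "name": "Quinn Wilson",
    "city": "Paris"
  },
  {
    "name": "Judy Brown",
    "city": "Seoul"
  },
  {
    "name": "Carol Anderson",
    "city": "Sydney"
  }
]


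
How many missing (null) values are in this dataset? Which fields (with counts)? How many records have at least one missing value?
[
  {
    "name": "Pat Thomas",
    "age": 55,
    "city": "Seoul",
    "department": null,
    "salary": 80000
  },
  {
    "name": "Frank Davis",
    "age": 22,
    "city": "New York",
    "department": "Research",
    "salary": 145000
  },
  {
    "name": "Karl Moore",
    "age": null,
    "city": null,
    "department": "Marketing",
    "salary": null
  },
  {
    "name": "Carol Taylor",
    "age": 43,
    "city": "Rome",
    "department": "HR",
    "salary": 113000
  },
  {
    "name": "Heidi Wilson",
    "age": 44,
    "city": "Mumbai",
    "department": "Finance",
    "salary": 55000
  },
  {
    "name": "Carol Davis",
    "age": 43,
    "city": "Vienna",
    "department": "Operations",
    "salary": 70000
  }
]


Checking for missing (null) values in 6 records:

  Pat Thomas: department
  Frank Davis: complete
  Karl Moore: age, city, salary
  Carol Taylor: complete
  Heidi Wilson: complete
  Carol Davis: complete

Per field:
  name: 0 missing
  age: 1 missing
  city: 1 missing
  department: 1 missing
  salary: 1 missing

Total missing values: 4
Records with any missing: 2

4 missing values (age: 1, city: 1, department: 1, salary: 1); 2 incomplete records


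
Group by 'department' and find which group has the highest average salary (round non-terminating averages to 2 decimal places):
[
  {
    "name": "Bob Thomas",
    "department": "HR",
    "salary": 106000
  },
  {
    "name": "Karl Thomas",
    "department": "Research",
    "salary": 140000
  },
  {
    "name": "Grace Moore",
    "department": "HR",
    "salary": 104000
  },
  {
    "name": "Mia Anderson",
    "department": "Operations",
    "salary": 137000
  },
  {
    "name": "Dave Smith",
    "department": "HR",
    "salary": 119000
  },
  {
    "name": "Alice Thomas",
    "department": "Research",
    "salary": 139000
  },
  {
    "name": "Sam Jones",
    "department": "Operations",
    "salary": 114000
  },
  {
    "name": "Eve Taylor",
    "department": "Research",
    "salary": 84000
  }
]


Group by: department

Groups:
  HR: 3 people, avg salary = 329000/3 ≈ $109666.67
  Operations: 2 people, avg salary = 251000/2 = $125500
  Research: 3 people, avg salary = 363000/3 = $121000

Highest average salary: Operations ($125500)

Operations ($125500)


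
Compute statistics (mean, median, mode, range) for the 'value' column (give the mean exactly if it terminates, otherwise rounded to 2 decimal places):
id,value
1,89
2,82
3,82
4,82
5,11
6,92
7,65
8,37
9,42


Data: [89, 82, 82, 82, 11, 92, 65, 37, 42]
Count: 9
Sum: 582
Mean: 582/9 ≈ 64.67 (rounded to 2 decimal places)
Sorted: [11, 37, 42, 65, 82, 82, 82, 89, 92]
Median: 82.0
Mode: 82 (3 times)
Range: 92 - 11 = 81
Min: 11, Max: 92

mean≈64.67, median=82.0, mode=82, range=81


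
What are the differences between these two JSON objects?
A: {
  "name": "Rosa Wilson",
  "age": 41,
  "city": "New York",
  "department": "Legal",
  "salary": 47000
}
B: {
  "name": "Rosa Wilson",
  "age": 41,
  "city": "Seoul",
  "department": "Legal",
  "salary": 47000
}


Comparing each field (in key order):
  name: same
  age: same
  city: DIFFERENT
  department: same
  salary: same
Differences:
  city: New York -> Seoul

1 field(s) changed

1 change: city


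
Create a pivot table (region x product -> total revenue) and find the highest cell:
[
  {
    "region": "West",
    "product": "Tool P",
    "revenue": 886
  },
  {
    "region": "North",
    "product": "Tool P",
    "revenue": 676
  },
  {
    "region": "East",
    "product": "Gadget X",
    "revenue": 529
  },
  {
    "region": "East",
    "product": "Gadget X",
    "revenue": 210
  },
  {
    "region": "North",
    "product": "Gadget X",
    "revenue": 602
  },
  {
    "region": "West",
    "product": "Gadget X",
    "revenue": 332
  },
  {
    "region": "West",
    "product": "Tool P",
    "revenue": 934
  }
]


Pivot: region (rows) x product (columns) -> total revenue

     Gadget X      Tool P      
East           739             0  
North          602           676  
West           332          1820  

Highest: West / Tool P = $1820

West / Tool P = $1820


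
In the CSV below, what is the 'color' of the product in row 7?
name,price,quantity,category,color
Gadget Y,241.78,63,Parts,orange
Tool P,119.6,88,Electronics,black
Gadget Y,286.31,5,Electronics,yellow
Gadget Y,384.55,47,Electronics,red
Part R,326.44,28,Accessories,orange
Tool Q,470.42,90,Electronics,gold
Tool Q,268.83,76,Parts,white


Query: Row 7 ('Tool Q'), column 'color'
Value: white

white


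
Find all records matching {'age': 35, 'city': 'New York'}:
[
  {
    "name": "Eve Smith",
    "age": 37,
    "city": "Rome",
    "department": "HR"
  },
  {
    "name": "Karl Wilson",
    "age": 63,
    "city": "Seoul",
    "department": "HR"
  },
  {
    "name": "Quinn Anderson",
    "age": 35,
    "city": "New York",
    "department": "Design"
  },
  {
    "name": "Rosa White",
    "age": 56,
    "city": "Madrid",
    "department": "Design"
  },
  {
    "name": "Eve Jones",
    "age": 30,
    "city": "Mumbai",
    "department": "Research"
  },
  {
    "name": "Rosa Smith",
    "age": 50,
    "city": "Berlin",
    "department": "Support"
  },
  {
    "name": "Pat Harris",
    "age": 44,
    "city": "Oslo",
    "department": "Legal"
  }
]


Search criteria: {'age': 35, 'city': 'New York'}

Checking 7 records:
  Eve Smith: {age: 37, city: Rome}
  Karl Wilson: {age: 63, city: Seoul}
  Quinn Anderson: {age: 35, city: New York} <-- MATCH
  Rosa White: {age: 56, city: Madrid}
  Eve Jones: {age: 30, city: Mumbai}
  Rosa Smith: {age: 50, city: Berlin}
  Pat Harris: {age: 44, city: Oslo}

Matches: ["Quinn Anderson"]

["Quinn Anderson"]


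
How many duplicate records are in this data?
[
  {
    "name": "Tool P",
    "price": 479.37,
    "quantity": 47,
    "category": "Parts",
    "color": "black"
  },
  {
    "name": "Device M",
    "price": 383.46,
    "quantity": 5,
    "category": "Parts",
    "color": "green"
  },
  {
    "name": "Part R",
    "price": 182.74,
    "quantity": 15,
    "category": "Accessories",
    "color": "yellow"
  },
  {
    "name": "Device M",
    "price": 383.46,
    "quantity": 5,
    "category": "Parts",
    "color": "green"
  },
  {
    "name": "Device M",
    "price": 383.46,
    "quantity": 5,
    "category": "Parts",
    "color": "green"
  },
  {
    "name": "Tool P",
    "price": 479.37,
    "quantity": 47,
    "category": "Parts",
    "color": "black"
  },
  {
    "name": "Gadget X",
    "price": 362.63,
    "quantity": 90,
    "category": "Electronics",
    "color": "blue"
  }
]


Checking 7 records for duplicates:

  Row 1: Tool P ($479.37, qty 47)
  Row 2: Device M ($383.46, qty 5)
  Row 3: Part R ($182.74, qty 15)
  Row 4: Device M ($383.46, qty 5) <-- DUPLICATE
  Row 5: Device M ($383.46, qty 5) <-- DUPLICATE
  Row 6: Tool P ($479.37, qty 47) <-- DUPLICATE
  Row 7: Gadget X ($362.63, qty 90)

Duplicates found: 3
Unique records: 4

3 duplicates, 4 unique


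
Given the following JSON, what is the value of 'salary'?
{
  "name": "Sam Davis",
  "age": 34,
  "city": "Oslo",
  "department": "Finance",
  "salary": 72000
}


Looking up field 'salary'
Value: 72000

72000


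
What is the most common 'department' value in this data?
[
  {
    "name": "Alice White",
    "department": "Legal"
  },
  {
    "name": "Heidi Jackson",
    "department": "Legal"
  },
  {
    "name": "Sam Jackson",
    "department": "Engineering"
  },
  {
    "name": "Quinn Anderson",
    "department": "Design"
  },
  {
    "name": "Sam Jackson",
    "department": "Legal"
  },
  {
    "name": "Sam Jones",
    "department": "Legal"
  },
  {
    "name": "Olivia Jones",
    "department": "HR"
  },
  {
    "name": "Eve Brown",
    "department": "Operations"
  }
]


Counting 'department' values across 8 records:

  Legal: 4 ####
  Engineering: 1 #
  Design: 1 #
  HR: 1 #
  Operations: 1 #

Most common: Legal (4 times)

Legal (4 times)


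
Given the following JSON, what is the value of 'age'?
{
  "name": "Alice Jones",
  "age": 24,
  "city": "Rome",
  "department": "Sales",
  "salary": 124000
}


Looking up field 'age'
Value: 24

24


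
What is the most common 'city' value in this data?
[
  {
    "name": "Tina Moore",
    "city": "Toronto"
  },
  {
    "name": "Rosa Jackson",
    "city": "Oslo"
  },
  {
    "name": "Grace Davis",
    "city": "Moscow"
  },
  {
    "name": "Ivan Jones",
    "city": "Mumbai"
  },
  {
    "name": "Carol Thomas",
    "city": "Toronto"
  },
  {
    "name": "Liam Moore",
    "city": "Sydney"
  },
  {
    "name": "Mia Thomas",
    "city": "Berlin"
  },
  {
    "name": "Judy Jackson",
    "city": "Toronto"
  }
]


Counting 'city' values across 8 records:

  Toronto: 3 ###
  Oslo: 1 #
  Moscow: 1 #
  Mumbai: 1 #
  Sydney: 1 #
  Berlin: 1 #

Most common: Toronto (3 times)

Toronto (3 times)


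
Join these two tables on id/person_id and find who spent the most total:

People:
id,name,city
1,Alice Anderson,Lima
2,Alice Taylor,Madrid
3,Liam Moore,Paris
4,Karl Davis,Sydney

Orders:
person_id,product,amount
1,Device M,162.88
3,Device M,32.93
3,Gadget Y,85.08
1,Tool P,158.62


Join on: people.id = orders.person_id

Joined rows:
  Alice Anderson (Lima) bought Device M for $162.88
  Liam Moore (Paris) bought Device M for $32.93
  Liam Moore (Paris) bought Gadget Y for $85.08
  Alice Anderson (Lima) bought Tool P for $158.62

Total per person:
  Alice Anderson: $321.50
  Liam Moore: $118.01

Top spender: Alice Anderson ($321.50)

Alice Anderson ($321.50)


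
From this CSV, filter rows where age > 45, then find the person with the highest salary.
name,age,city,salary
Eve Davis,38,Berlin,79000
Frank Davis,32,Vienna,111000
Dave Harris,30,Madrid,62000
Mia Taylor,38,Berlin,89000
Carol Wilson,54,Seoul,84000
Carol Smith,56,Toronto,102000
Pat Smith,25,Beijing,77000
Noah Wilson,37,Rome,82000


Filter: age > 45
Sort by: salary (descending)

Filtered records (2):
  Carol Smith, age 56, salary $102000
  Carol Wilson, age 54, salary $84000

Highest salary: Carol Smith ($102000)

Carol Smith


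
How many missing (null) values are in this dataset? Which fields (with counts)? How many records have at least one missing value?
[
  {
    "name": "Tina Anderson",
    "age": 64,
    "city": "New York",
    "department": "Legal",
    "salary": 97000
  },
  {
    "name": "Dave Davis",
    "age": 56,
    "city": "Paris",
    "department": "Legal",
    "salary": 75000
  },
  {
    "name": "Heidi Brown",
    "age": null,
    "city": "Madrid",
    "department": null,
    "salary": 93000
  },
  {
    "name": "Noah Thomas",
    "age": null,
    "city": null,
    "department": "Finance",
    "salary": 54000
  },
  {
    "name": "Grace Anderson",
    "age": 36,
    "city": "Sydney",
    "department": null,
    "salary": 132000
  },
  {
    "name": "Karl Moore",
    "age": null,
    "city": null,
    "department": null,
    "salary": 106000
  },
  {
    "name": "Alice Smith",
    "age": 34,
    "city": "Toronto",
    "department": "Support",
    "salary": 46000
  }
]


Checking for missing (null) values in 7 records:

  Tina Anderson: complete
  Dave Davis: complete
  Heidi Brown: age, department
  Noah Thomas: age, city
  Grace Anderson: department
  Karl Moore: age, city, department
  Alice Smith: complete

Per field:
  name: 0 missing
  age: 3 missing
  city: 2 missing
  department: 3 missing
  salary: 0 missing

Total missing values: 8
Records with any missing: 4

8 missing values (age: 3, city: 2, department: 3); 4 incomplete records


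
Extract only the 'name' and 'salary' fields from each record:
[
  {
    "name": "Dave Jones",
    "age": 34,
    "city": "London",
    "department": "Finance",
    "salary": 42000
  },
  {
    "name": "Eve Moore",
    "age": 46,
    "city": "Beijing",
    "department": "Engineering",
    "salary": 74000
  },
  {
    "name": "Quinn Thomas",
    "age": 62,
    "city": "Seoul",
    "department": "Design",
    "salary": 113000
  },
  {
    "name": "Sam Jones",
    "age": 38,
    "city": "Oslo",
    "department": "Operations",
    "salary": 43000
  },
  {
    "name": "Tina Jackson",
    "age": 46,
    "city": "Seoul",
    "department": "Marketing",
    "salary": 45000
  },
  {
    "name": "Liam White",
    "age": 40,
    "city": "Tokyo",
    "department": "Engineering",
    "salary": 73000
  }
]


Original: 6 records with fields: name, age, city, department, salary
Keep: ['name', 'salary']
Drop: ['age', 'city', 'department']
Result: 6 records, 2 fields each

[
  {
    "name": "Dave Jones",
    "salary": 42000
  },
  {
    "name": "Eve Moore",
    "salary": 74000
  },
  {
    "name": "Quinn Thomas",
    "salary": 113000
  },
  {
    "name": "Sam Jones",
    "salary": 43000
  },
  {
    "name": "Tina Jackson",
    "salary": 45000
  },
  {
    "name": "Liam White",
    "salary": 73000
  }
]


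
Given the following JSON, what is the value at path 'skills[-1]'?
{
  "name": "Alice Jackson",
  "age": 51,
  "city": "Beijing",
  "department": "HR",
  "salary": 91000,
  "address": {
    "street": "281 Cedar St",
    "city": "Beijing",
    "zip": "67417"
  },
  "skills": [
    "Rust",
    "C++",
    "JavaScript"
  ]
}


Query: skills[-1]
Path: skills -> last element
Value: JavaScript

JavaScript


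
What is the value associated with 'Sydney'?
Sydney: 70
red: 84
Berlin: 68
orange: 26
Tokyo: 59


Looking up key 'Sydney'
Value: 70

70


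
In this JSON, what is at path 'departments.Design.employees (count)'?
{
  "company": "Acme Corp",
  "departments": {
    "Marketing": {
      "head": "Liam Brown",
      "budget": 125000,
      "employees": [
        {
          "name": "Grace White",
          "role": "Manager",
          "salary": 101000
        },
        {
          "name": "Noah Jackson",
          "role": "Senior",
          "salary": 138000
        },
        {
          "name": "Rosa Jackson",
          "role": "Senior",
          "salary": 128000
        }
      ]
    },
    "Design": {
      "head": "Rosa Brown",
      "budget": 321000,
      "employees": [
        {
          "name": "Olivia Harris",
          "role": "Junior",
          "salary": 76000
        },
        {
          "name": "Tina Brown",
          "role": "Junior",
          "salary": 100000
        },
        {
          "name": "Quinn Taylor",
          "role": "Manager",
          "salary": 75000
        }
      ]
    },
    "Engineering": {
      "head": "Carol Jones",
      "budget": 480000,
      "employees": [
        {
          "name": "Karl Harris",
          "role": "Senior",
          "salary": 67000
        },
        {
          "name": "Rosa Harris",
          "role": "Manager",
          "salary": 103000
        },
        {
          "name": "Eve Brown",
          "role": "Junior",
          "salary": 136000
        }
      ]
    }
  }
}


Path: departments.Design.employees (count)

Navigate:
  -> departments
  -> Design
  -> employees (array, length 3)

3


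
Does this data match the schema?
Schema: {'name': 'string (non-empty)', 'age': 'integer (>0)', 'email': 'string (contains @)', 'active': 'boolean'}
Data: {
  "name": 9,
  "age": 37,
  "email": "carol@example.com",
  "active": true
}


Validating each field against schema:
  name: FAIL (9 is not a string)
  age: OK (positive integer)
  email: OK (string with @)
  active: OK (boolean)

Result: INVALID (1 error: name)

INVALID (1 error: name)


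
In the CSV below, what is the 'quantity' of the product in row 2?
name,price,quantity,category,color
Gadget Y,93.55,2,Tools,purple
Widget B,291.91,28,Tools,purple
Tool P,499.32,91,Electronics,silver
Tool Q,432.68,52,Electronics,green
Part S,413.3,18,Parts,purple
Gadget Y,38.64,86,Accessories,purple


Query: Row 2 ('Widget B'), column 'quantity'
Value: 28

28


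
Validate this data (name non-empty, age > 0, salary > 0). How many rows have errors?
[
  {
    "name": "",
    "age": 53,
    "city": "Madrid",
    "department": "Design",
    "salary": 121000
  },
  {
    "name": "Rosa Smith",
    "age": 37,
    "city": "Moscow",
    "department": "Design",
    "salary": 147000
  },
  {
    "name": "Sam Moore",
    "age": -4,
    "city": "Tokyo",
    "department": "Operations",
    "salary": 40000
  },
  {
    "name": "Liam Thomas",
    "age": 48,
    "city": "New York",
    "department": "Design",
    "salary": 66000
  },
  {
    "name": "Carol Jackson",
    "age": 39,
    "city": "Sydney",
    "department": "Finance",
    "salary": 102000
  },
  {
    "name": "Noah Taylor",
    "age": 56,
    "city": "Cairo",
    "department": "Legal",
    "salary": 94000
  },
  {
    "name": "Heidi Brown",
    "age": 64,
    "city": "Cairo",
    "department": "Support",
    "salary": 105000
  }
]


Validating 7 records:
Rules: name non-empty, age > 0, salary > 0

  Row 1 (???): empty name
  Row 2 (Rosa Smith): OK
  Row 3 (Sam Moore): negative age: -4
  Row 4 (Liam Thomas): OK
  Row 5 (Carol Jackson): OK
  Row 6 (Noah Taylor): OK
  Row 7 (Heidi Brown): OK

Total errors: 2

2 errors


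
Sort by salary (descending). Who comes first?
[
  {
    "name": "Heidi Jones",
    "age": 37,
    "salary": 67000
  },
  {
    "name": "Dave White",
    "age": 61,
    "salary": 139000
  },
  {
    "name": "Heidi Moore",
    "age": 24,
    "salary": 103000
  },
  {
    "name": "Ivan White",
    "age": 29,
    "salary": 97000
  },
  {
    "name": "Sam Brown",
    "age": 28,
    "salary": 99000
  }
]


Sort by: salary (descending)

Sorted order:
  1. Dave White (salary = 139000)
  2. Heidi Moore (salary = 103000)
  3. Sam Brown (salary = 99000)
  4. Ivan White (salary = 97000)
  5. Heidi Jones (salary = 67000)

First: Dave White

Dave White


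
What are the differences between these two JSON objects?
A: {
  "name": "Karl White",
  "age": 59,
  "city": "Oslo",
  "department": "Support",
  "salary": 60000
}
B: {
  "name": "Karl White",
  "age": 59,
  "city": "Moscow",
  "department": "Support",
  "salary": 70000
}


Comparing each field (in key order):
  name: same
  age: same
  city: DIFFERENT
  department: same
  salary: DIFFERENT
Differences:
  city: Oslo -> Moscow
  salary: 60000 -> 70000

2 field(s) changed

2 changes: city, salary


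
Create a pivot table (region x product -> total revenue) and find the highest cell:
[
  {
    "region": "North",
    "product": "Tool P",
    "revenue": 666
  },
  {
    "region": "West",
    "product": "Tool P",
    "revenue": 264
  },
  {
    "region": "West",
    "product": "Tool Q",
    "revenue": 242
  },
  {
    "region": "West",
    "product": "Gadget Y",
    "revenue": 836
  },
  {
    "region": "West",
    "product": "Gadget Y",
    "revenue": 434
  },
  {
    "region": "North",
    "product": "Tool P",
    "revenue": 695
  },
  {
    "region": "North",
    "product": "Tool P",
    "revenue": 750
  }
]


Pivot: region (rows) x product (columns) -> total revenue

     Gadget Y      Tool P        Tool Q      
North            0          2111             0  
West          1270           264           242  

Highest: North / Tool P = $2111

North / Tool P = $2111


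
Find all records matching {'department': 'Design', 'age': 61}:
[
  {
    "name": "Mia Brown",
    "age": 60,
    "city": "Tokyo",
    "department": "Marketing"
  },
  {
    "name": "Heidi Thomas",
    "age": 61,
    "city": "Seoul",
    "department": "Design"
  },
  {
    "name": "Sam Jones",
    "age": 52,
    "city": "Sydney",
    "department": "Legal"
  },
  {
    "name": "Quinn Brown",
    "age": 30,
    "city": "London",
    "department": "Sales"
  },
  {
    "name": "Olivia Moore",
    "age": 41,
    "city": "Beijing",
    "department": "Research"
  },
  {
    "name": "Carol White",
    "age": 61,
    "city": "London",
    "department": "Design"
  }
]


Search criteria: {'department': 'Design', 'age': 61}

Checking 6 records:
  Mia Brown: {department: Marketing, age: 60}
  Heidi Thomas: {department: Design, age: 61} <-- MATCH
  Sam Jones: {department: Legal, age: 52}
  Quinn Brown: {department: Sales, age: 30}
  Olivia Moore: {department: Research, age: 41}
  Carol White: {department: Design, age: 61} <-- MATCH

Matches: ["Heidi Thomas", "Carol White"]

["Heidi Thomas", "Carol White"]


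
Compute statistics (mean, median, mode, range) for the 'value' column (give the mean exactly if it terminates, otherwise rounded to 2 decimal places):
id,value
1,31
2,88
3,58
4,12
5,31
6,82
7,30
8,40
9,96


Data: [31, 88, 58, 12, 31, 82, 30, 40, 96]
Count: 9
Sum: 468
Mean: 468/9 = 52
Sorted: [12, 30, 31, 31, 40, 58, 82, 88, 96]
Median: 40.0
Mode: 31 (2 times)
Range: 96 - 12 = 84
Min: 12, Max: 96

mean=52, median=40.0, mode=31, range=84


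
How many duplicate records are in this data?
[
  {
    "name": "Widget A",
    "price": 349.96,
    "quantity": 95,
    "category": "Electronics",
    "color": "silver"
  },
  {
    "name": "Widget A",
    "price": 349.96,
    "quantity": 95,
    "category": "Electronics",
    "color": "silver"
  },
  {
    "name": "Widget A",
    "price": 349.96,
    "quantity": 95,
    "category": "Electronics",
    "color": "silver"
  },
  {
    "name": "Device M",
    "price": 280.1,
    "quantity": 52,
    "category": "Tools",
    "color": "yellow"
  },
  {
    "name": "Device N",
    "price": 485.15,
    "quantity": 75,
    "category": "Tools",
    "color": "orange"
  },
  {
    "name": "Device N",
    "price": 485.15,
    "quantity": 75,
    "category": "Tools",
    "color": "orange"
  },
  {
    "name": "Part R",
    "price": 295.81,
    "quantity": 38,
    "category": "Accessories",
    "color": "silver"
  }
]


Checking 7 records for duplicates:

  Row 1: Widget A ($349.96, qty 95)
  Row 2: Widget A ($349.96, qty 95) <-- DUPLICATE
  Row 3: Widget A ($349.96, qty 95) <-- DUPLICATE
  Row 4: Device M ($280.1, qty 52)
  Row 5: Device N ($485.15, qty 75)
  Row 6: Device N ($485.15, qty 75) <-- DUPLICATE
  Row 7: Part R ($295.81, qty 38)

Duplicates found: 3
Unique records: 4

3 duplicates, 4 unique


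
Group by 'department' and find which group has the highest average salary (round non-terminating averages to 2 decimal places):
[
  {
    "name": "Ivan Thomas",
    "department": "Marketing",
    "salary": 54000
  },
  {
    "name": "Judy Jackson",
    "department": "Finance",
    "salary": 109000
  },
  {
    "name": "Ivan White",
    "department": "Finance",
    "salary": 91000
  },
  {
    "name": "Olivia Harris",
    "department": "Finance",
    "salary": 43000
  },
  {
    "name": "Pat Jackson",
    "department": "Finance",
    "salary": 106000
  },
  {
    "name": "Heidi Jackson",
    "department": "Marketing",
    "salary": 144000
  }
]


Group by: department

Groups:
  Finance: 4 people, avg salary = 349000/4 = $87250
  Marketing: 2 people, avg salary = 198000/2 = $99000

Highest average salary: Marketing ($99000)

Marketing ($99000)


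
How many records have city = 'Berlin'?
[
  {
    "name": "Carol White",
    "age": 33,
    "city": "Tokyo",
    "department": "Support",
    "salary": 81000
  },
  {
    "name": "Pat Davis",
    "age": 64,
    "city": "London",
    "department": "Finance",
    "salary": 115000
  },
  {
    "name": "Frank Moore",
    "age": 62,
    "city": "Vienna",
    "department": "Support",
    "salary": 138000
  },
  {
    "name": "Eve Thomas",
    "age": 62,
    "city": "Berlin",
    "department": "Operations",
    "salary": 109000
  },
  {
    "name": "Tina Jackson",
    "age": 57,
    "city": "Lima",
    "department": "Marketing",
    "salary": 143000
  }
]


Data: 5 records
Condition: city = 'Berlin'

Checking each record:
  Carol White: Tokyo
  Pat Davis: London
  Frank Moore: Vienna
  Eve Thomas: Berlin MATCH
  Tina Jackson: Lima

Count: 1

1


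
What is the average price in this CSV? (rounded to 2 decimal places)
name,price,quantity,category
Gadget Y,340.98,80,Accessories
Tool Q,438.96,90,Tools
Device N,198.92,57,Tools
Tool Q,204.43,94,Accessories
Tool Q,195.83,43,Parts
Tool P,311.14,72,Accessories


Computing average price:
Values: [340.98, 438.96, 198.92, 204.43, 195.83, 311.14]
Sum = 1690.26
Count = 6
Average = 1690.26/6 = 281.71

281.71


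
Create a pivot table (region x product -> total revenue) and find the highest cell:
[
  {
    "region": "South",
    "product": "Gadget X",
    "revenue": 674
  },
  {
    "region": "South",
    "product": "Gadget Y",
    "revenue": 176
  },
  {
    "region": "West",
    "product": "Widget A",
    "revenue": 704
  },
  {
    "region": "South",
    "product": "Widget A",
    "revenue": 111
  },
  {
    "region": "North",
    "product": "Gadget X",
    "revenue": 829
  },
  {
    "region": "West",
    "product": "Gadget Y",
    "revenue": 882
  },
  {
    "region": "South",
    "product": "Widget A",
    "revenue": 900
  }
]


Pivot: region (rows) x product (columns) -> total revenue

     Gadget X      Gadget Y      Widget A    
North          829             0             0  
South          674           176          1011  
West             0           882           704  

Highest: South / Widget A = $1011

South / Widget A = $1011


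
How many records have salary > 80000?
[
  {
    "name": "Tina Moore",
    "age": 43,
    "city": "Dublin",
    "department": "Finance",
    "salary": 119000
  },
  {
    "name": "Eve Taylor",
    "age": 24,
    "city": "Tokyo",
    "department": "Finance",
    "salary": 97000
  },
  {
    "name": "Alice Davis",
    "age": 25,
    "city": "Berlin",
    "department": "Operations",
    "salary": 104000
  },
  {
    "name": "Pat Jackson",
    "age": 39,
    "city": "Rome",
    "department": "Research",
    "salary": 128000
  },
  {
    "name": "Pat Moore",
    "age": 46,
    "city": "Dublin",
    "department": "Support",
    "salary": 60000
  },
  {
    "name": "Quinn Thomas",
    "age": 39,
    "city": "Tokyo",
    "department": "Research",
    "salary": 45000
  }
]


Data: 6 records
Condition: salary > 80000

Checking each record:
  Tina Moore: 119000 MATCH
  Eve Taylor: 97000 MATCH
  Alice Davis: 104000 MATCH
  Pat Jackson: 128000 MATCH
  Pat Moore: 60000
  Quinn Thomas: 45000

Count: 4

4


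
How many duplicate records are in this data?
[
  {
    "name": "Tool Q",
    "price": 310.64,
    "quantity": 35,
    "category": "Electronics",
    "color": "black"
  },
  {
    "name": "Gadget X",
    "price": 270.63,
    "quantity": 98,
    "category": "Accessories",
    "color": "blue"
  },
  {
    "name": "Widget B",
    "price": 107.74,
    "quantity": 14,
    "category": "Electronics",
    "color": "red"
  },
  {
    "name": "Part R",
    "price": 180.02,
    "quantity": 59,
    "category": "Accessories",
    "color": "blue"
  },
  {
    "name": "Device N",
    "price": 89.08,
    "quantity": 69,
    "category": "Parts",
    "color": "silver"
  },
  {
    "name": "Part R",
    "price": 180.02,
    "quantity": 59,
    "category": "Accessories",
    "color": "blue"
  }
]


Checking 6 records for duplicates:

  Row 1: Tool Q ($310.64, qty 35)
  Row 2: Gadget X ($270.63, qty 98)
  Row 3: Widget B ($107.74, qty 14)
  Row 4: Part R ($180.02, qty 59)
  Row 5: Device N ($89.08, qty 69)
  Row 6: Part R ($180.02, qty 59) <-- DUPLICATE

Duplicates found: 1
Unique records: 5

1 duplicates, 5 unique


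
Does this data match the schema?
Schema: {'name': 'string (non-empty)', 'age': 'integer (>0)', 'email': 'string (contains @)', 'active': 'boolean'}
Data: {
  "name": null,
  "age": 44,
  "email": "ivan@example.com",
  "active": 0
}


Validating each field against schema:
  name: FAIL (null is not a string)
  age: OK (positive integer)
  email: OK (string with @)
  active: FAIL (0 is not a boolean)

Result: INVALID (2 errors: name, active)

INVALID (2 errors: name, active)


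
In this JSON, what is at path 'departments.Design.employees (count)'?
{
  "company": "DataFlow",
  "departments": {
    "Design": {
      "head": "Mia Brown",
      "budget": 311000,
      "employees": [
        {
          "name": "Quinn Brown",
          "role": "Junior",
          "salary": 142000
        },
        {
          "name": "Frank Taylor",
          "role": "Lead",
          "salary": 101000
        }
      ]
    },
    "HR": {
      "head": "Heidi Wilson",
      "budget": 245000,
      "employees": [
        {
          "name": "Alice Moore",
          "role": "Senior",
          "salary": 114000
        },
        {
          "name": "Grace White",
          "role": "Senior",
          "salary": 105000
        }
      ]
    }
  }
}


Path: departments.Design.employees (count)

Navigate:
  -> departments
  -> Design
  -> employees (array, length 2)

2


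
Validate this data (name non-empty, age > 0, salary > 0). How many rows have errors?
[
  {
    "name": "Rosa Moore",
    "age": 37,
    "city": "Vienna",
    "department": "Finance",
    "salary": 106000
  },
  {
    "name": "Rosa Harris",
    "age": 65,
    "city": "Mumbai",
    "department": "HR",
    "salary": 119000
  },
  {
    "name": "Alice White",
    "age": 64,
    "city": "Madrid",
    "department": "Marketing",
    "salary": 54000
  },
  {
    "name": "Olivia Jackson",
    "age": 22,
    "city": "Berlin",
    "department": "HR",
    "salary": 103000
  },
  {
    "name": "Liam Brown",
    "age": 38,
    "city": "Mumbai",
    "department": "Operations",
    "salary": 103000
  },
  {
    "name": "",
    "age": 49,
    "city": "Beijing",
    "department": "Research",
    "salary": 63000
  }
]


Validating 6 records:
Rules: name non-empty, age > 0, salary > 0

  Row 1 (Rosa Moore): OK
  Row 2 (Rosa Harris): OK
  Row 3 (Alice White): OK
  Row 4 (Olivia Jackson): OK
  Row 5 (Liam Brown): OK
  Row 6 (???): empty name

Total errors: 1

1 errors


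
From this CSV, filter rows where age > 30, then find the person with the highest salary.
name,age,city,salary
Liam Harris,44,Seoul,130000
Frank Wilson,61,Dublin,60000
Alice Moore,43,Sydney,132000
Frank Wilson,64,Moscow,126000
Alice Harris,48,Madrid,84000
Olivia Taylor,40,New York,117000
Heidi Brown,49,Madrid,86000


Filter: age > 30
Sort by: salary (descending)

Filtered records (7):
  Alice Moore, age 43, salary $132000
  Liam Harris, age 44, salary $130000
  Frank Wilson, age 64, salary $126000
  Olivia Taylor, age 40, salary $117000
  Heidi Brown, age 49, salary $86000
  Alice Harris, age 48, salary $84000
  Frank Wilson, age 61, salary $60000

Highest salary: Alice Moore ($132000)

Alice Moore


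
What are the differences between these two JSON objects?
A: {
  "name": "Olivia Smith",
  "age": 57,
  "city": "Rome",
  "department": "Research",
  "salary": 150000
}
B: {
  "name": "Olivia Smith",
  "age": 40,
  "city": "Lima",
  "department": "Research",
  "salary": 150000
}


Comparing each field (in key order):
  name: same
  age: DIFFERENT
  city: DIFFERENT
  department: same
  salary: same
Differences:
  age: 57 -> 40
  city: Rome -> Lima

2 field(s) changed

2 changes: age, city


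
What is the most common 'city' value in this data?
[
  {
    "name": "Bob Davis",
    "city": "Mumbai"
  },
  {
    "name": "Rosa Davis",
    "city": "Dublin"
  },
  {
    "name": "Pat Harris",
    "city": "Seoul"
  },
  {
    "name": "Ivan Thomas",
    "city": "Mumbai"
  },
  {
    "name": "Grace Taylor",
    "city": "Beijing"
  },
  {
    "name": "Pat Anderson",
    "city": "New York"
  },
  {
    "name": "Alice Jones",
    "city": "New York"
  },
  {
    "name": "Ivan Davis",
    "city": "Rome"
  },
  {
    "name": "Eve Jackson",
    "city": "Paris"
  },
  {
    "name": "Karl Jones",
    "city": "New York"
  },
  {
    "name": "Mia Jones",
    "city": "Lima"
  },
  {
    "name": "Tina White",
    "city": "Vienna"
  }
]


Counting 'city' values across 12 records:

  New York: 3 ###
  Mumbai: 2 ##
  Dublin: 1 #
  Seoul: 1 #
  Beijing: 1 #
  Rome: 1 #
  Paris: 1 #
  Lima: 1 #
  Vienna: 1 #

Most common: New York (3 times)

New York (3 times)


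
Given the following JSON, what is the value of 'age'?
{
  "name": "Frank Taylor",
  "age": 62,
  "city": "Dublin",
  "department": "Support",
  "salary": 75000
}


Looking up field 'age'
Value: 62

62


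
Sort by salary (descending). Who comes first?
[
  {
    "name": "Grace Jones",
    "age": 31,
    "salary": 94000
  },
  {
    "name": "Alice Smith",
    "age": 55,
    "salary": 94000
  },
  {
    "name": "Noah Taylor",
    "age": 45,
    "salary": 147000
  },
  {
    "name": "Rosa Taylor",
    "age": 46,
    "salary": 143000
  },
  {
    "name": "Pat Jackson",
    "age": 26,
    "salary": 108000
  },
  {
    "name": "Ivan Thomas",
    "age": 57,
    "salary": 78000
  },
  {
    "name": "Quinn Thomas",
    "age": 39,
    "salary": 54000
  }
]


Sort by: salary (descending)

Sorted order:
  1. Noah Taylor (salary = 147000)
  2. Rosa Taylor (salary = 143000)
  3. Pat Jackson (salary = 108000)
  4. Grace Jones (salary = 94000)
  5. Alice Smith (salary = 94000)
  6. Ivan Thomas (salary = 78000)
  7. Quinn Thomas (salary = 54000)

First: Noah Taylor

Noah Taylor


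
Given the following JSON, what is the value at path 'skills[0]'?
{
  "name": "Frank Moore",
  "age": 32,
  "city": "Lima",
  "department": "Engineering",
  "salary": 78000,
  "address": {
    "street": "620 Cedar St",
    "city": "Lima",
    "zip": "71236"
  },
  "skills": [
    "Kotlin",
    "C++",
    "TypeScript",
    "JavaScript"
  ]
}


Query: skills[0]
Path: skills -> first element
Value: Kotlin

Kotlin


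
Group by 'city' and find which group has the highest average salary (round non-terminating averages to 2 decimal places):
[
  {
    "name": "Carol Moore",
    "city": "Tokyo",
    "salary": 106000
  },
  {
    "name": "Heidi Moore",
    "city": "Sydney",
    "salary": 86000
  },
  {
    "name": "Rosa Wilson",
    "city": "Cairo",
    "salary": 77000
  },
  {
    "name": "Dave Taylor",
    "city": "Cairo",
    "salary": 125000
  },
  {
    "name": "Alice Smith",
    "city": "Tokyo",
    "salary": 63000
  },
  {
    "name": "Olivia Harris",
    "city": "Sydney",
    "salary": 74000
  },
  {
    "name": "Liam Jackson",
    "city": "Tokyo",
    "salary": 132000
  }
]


Group by: city

Groups:
  Cairo: 2 people, avg salary = 202000/2 = $101000
  Sydney: 2 people, avg salary = 160000/2 = $80000
  Tokyo: 3 people, avg salary = 301000/3 ≈ $100333.33

Highest average salary: Cairo ($101000)

Cairo ($101000)
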